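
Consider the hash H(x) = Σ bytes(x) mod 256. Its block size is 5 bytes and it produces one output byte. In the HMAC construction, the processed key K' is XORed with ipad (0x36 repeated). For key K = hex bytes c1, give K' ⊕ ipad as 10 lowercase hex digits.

f736363636

Key hex bytes c1 is 1 byte ≤ B = 5; zero-pad to 5 bytes: K' = c1 00 00 00 00.
XOR each byte with 0x36: c1⊕36=f7, 00⊕36=36, 00⊕36=36, 00⊕36=36, 00⊕36=36.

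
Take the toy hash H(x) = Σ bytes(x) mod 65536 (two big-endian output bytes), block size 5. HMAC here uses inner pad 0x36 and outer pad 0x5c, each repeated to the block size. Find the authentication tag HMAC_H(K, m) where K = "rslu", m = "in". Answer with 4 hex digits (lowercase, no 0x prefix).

Key "rslu" = 72 73 6c 75 is 4 bytes ≤ B = 5; zero-pad to 5 bytes: K' = 72 73 6c 75 00.
K' ⊕ ipad = 44 45 5a 43 36.  K' ⊕ opad = 2e 2f 30 29 5c.
Inner input = (K'⊕ipad) ∥ m = 44 45 5a 43 36 ∥ 69 6e.
Inner hash: sum = 68+69+90+67+54+105+110 = 563 → 02 33.
Outer input = (K'⊕opad) ∥ inner = 2e 2f 30 29 5c ∥ 02 33.
Outer hash (tag): sum = 46+47+48+41+92+2+51 = 327 → 01 47.

0147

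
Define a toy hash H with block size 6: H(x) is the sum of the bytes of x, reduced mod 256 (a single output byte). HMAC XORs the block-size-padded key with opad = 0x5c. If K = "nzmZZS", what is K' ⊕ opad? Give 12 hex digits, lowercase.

Key "nzmZZS" = 6e 7a 6d 5a 5a 53 is exactly B = 6 bytes: K' = 6e 7a 6d 5a 5a 53.
XOR each byte with 0x5c: 6e⊕5c=32, 7a⊕5c=26, 6d⊕5c=31, 5a⊕5c=06, 5a⊕5c=06, 53⊕5c=0f.

32263106060f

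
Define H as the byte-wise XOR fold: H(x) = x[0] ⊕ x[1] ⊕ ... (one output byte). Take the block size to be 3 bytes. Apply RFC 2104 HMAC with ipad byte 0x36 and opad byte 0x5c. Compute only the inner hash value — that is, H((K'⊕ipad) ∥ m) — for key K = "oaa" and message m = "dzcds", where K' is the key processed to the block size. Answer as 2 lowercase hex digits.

33

Key "oaa" = 6f 61 61 is exactly B = 3 bytes: K' = 6f 61 61.
K' ⊕ ipad = 59 57 57.
Inner input = 59 57 57 ∥ 64 7a 63 64 73.
Inner hash: XOR 59⊕57⊕57⊕64⊕7a⊕63⊕64⊕73 = 33.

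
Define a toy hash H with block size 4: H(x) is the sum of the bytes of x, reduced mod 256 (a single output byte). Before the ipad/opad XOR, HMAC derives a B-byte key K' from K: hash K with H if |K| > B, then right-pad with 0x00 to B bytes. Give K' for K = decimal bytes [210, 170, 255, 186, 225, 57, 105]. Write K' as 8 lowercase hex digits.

b8000000

|K| = 7 > B = 4, so first hash the key.
H(K): sum = 210+170+255+186+225+57+105 = 1208; mod 256 = 184 → b8.
Zero-pad H(K) = b8 to 4 bytes: K' = b8 00 00 00.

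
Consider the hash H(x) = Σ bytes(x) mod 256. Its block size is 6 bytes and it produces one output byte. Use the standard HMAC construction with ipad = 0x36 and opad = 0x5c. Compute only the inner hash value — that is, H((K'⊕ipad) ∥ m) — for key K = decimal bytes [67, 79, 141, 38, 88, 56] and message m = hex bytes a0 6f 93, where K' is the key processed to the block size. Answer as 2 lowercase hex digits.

Key decimal bytes [67, 79, 141, 38, 88, 56] = 43 4f 8d 26 58 38 is exactly B = 6 bytes: K' = 43 4f 8d 26 58 38.
K' ⊕ ipad = 75 79 bb 10 6e 0e.
Inner input = 75 79 bb 10 6e 0e ∥ a0 6f 93.
Inner hash: sum = 117+121+187+16+110+14+160+111+147 = 983; mod 256 = 215 → d7.

d7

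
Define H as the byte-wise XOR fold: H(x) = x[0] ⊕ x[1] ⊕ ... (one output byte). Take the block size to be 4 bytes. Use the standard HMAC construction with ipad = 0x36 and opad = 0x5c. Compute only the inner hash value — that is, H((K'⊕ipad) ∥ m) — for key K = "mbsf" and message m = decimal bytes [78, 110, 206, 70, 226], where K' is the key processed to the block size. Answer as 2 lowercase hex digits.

Key "mbsf" = 6d 62 73 66 is exactly B = 4 bytes: K' = 6d 62 73 66.
K' ⊕ ipad = 5b 54 45 50.
Inner input = 5b 54 45 50 ∥ 4e 6e ce 46 e2.
Inner hash: XOR 5b⊕54⊕45⊕50⊕4e⊕6e⊕ce⊕46⊕e2 = 50.

50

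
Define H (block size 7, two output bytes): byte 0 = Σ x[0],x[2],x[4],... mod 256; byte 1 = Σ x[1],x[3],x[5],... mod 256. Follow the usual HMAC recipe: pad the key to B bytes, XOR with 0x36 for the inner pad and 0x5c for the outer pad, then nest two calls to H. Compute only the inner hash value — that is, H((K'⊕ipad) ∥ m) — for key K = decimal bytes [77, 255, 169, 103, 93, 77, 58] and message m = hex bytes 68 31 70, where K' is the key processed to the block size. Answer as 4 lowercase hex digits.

Key decimal bytes [77, 255, 169, 103, 93, 77, 58] = 4d ff a9 67 5d 4d 3a is exactly B = 7 bytes: K' = 4d ff a9 67 5d 4d 3a.
K' ⊕ ipad = 7b c9 9f 51 6b 7b 0c.
Inner input = 7b c9 9f 51 6b 7b 0c ∥ 68 31 70.
Inner hash: even-index sum = 450 mod 256 = 194; odd-index sum = 621 mod 256 = 109 → c2 6d.

c26d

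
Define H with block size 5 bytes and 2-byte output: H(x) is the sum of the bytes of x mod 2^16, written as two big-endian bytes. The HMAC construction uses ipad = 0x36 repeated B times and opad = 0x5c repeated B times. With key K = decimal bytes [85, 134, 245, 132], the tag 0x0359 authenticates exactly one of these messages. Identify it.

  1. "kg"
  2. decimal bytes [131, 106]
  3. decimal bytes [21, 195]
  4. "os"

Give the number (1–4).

Key decimal bytes [85, 134, 245, 132] = 55 86 f5 84 is 4 bytes ≤ B = 5; zero-pad to 5 bytes: K' = 55 86 f5 84 00.
K' ⊕ ipad = 63 b0 c3 b2 36; K' ⊕ opad = 09 da a9 d8 5c.
m1: inner = H(63 b0 c3 b2 36 6b 67) = 03 90; tag = H(09 da a9 d8 5c 03 90) = 0353
m2: inner = H(63 b0 c3 b2 36 83 6a) = 03 ab; tag = H(09 da a9 d8 5c 03 ab) = 036e
m3: inner = H(63 b0 c3 b2 36 15 c3) = 03 96; tag = H(09 da a9 d8 5c 03 96) = 0359 ← matches
m4: inner = H(63 b0 c3 b2 36 6f 73) = 03 a0; tag = H(09 da a9 d8 5c 03 a0) = 0363

3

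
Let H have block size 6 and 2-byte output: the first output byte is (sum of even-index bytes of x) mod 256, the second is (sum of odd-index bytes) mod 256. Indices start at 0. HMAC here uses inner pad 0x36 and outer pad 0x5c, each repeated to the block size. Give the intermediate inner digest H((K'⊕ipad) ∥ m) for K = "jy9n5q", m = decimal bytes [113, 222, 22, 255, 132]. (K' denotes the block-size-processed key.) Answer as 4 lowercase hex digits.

79cb

Key "jy9n5q" = 6a 79 39 6e 35 71 is exactly B = 6 bytes: K' = 6a 79 39 6e 35 71.
K' ⊕ ipad = 5c 4f 0f 58 03 47.
Inner input = 5c 4f 0f 58 03 47 ∥ 71 de 16 ff 84.
Inner hash: even-index sum = 377 mod 256 = 121; odd-index sum = 715 mod 256 = 203 → 79 cb.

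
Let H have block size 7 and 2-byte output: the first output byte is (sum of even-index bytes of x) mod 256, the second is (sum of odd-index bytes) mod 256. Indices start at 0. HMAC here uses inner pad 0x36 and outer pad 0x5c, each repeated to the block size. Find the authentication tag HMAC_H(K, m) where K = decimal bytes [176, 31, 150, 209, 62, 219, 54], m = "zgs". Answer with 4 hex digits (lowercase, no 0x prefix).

6cec

Key decimal bytes [176, 31, 150, 209, 62, 219, 54] = b0 1f 96 d1 3e db 36 is exactly B = 7 bytes: K' = b0 1f 96 d1 3e db 36.
K' ⊕ ipad = 86 29 a0 e7 08 ed 00.  K' ⊕ opad = ec 43 ca 8d 62 87 6a.
Inner input = (K'⊕ipad) ∥ m = 86 29 a0 e7 08 ed 00 ∥ 7a 67 73.
Inner hash: even-index sum = 405 mod 256 = 149; odd-index sum = 746 mod 256 = 234 → 95 ea.
Outer input = (K'⊕opad) ∥ inner = ec 43 ca 8d 62 87 6a ∥ 95 ea.
Outer hash (tag): even-index sum = 876 mod 256 = 108; odd-index sum = 492 mod 256 = 236 → 6c ec.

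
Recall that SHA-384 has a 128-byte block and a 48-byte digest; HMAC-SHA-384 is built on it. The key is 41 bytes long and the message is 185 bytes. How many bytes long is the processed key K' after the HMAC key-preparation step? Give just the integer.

128

Key is 41 ≤ 128 bytes, zero-padded: |K'| = 128.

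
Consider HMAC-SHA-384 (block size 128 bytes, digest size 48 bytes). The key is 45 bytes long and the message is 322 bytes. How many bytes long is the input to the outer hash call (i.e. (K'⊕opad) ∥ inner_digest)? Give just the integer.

176

Key is 45 ≤ 128 bytes, zero-padded: |K'| = 128.
Outer input = (K'⊕opad) ∥ H(inner) → 128 + 48 = 176 bytes.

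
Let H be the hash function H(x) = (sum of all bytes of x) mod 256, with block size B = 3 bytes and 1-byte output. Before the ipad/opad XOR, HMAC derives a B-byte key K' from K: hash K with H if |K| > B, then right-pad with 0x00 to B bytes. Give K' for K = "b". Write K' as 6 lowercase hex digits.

620000

Key "b" = 62 is 1 byte ≤ B = 3; zero-pad to 3 bytes: K' = 62 00 00.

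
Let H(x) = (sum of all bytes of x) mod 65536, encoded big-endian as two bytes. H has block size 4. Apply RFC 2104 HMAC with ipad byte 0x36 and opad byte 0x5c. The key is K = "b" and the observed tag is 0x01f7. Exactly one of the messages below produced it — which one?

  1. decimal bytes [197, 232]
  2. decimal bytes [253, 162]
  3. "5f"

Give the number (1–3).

Key "b" = 62 is 1 byte ≤ B = 4; zero-pad to 4 bytes: K' = 62 00 00 00.
K' ⊕ ipad = 54 36 36 36; K' ⊕ opad = 3e 5c 5c 5c.
m1: inner = H(54 36 36 36 c5 e8) = 02 a3; tag = H(3e 5c 5c 5c 02 a3) = 01f7 ← matches
m2: inner = H(54 36 36 36 fd a2) = 02 95; tag = H(3e 5c 5c 5c 02 95) = 01e9
m3: inner = H(54 36 36 36 35 66) = 01 91; tag = H(3e 5c 5c 5c 01 91) = 01e4

1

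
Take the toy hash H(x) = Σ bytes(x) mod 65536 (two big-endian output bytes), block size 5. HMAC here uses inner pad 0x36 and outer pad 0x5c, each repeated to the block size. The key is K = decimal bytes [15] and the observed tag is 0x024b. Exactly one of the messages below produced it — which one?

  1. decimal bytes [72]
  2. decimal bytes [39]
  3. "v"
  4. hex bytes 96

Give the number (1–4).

3

Key decimal bytes [15] = 0f is 1 byte ≤ B = 5; zero-pad to 5 bytes: K' = 0f 00 00 00 00.
K' ⊕ ipad = 39 36 36 36 36; K' ⊕ opad = 53 5c 5c 5c 5c.
m1: inner = H(39 36 36 36 36 48) = 01 59; tag = H(53 5c 5c 5c 5c 01 59) = 021d
m2: inner = H(39 36 36 36 36 27) = 01 38; tag = H(53 5c 5c 5c 5c 01 38) = 01fc
m3: inner = H(39 36 36 36 36 76) = 01 87; tag = H(53 5c 5c 5c 5c 01 87) = 024b ← matches
m4: inner = H(39 36 36 36 36 96) = 01 a7; tag = H(53 5c 5c 5c 5c 01 a7) = 026b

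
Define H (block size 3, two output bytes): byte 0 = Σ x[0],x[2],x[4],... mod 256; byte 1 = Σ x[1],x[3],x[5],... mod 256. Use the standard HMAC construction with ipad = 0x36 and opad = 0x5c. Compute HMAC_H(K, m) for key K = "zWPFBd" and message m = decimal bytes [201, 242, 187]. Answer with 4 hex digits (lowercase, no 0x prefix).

Key "zWPFBd" = 7a 57 50 46 42 64 is 6 bytes > B = 3, so hash it first: H(key) = 0c 01, then zero-pad to 3 bytes: K' = 0c 01 00.
K' ⊕ ipad = 3a 37 36.  K' ⊕ opad = 50 5d 5c.
Inner input = (K'⊕ipad) ∥ m = 3a 37 36 ∥ c9 f2 bb.
Inner hash: even-index sum = 354 mod 256 = 98; odd-index sum = 443 mod 256 = 187 → 62 bb.
Outer input = (K'⊕opad) ∥ inner = 50 5d 5c ∥ 62 bb.
Outer hash (tag): even-index sum = 359 mod 256 = 103; odd-index sum = 191 mod 256 = 191 → 67 bf.

67bf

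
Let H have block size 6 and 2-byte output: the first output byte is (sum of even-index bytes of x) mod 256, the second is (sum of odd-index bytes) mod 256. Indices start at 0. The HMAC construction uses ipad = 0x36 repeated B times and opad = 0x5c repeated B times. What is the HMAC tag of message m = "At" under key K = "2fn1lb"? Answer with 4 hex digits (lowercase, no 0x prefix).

Key "2fn1lb" = 32 66 6e 31 6c 62 is exactly B = 6 bytes: K' = 32 66 6e 31 6c 62.
K' ⊕ ipad = 04 50 58 07 5a 54.  K' ⊕ opad = 6e 3a 32 6d 30 3e.
Inner input = (K'⊕ipad) ∥ m = 04 50 58 07 5a 54 ∥ 41 74.
Inner hash: even-index sum = 247 mod 256 = 247; odd-index sum = 287 mod 256 = 31 → f7 1f.
Outer input = (K'⊕opad) ∥ inner = 6e 3a 32 6d 30 3e ∥ f7 1f.
Outer hash (tag): even-index sum = 455 mod 256 = 199; odd-index sum = 260 mod 256 = 4 → c7 04.

c704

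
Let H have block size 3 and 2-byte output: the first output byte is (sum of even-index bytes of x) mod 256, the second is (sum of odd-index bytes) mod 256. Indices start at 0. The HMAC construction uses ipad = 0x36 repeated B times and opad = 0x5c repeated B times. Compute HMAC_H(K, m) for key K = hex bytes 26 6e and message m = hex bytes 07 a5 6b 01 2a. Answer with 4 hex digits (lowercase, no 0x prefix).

ca1e

Key hex bytes 26 6e is 2 bytes ≤ B = 3; zero-pad to 3 bytes: K' = 26 6e 00.
K' ⊕ ipad = 10 58 36.  K' ⊕ opad = 7a 32 5c.
Inner input = (K'⊕ipad) ∥ m = 10 58 36 ∥ 07 a5 6b 01 2a.
Inner hash: even-index sum = 236 mod 256 = 236; odd-index sum = 244 mod 256 = 244 → ec f4.
Outer input = (K'⊕opad) ∥ inner = 7a 32 5c ∥ ec f4.
Outer hash (tag): even-index sum = 458 mod 256 = 202; odd-index sum = 286 mod 256 = 30 → ca 1e.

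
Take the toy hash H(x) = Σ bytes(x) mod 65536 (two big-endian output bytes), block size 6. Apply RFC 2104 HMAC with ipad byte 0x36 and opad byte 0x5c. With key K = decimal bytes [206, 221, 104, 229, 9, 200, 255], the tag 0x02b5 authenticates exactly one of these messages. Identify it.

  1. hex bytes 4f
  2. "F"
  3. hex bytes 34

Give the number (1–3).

Key decimal bytes [206, 221, 104, 229, 9, 200, 255] = ce dd 68 e5 09 c8 ff is 7 bytes > B = 6, so hash it first: H(key) = 04 c8, then zero-pad to 6 bytes: K' = 04 c8 00 00 00 00.
K' ⊕ ipad = 32 fe 36 36 36 36; K' ⊕ opad = 58 94 5c 5c 5c 5c.
m1: inner = H(32 fe 36 36 36 36 4f) = 02 57; tag = H(58 94 5c 5c 5c 5c 02 57) = 02b5 ← matches
m2: inner = H(32 fe 36 36 36 36 46) = 02 4e; tag = H(58 94 5c 5c 5c 5c 02 4e) = 02ac
m3: inner = H(32 fe 36 36 36 36 34) = 02 3c; tag = H(58 94 5c 5c 5c 5c 02 3c) = 029a

1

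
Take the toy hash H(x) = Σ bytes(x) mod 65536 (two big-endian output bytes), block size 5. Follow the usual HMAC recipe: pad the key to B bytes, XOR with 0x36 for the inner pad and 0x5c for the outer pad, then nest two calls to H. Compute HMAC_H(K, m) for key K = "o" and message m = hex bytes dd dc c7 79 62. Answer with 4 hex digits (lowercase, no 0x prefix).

0233

Key "o" = 6f is 1 byte ≤ B = 5; zero-pad to 5 bytes: K' = 6f 00 00 00 00.
K' ⊕ ipad = 59 36 36 36 36.  K' ⊕ opad = 33 5c 5c 5c 5c.
Inner input = (K'⊕ipad) ∥ m = 59 36 36 36 36 ∥ dd dc c7 79 62.
Inner hash: sum = 89+54+54+54+54+221+220+199+121+98 = 1164 → 04 8c.
Outer input = (K'⊕opad) ∥ inner = 33 5c 5c 5c 5c ∥ 04 8c.
Outer hash (tag): sum = 51+92+92+92+92+4+140 = 563 → 02 33.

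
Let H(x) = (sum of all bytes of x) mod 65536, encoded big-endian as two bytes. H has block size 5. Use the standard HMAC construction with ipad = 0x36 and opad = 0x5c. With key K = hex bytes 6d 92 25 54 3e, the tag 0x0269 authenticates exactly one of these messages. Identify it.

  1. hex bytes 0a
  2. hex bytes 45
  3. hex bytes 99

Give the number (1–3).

1

Key hex bytes 6d 92 25 54 3e is exactly B = 5 bytes: K' = 6d 92 25 54 3e.
K' ⊕ ipad = 5b a4 13 62 08; K' ⊕ opad = 31 ce 79 08 62.
m1: inner = H(5b a4 13 62 08 0a) = 01 86; tag = H(31 ce 79 08 62 01 86) = 0269 ← matches
m2: inner = H(5b a4 13 62 08 45) = 01 c1; tag = H(31 ce 79 08 62 01 c1) = 02a4
m3: inner = H(5b a4 13 62 08 99) = 02 15; tag = H(31 ce 79 08 62 02 15) = 01f9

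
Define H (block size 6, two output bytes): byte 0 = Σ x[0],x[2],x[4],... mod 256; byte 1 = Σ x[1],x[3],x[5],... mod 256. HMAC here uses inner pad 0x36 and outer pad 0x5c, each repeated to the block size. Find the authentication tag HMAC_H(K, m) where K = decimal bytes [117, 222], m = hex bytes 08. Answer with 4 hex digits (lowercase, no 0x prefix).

988e

Key decimal bytes [117, 222] = 75 de is 2 bytes ≤ B = 6; zero-pad to 6 bytes: K' = 75 de 00 00 00 00.
K' ⊕ ipad = 43 e8 36 36 36 36.  K' ⊕ opad = 29 82 5c 5c 5c 5c.
Inner input = (K'⊕ipad) ∥ m = 43 e8 36 36 36 36 ∥ 08.
Inner hash: even-index sum = 183 mod 256 = 183; odd-index sum = 340 mod 256 = 84 → b7 54.
Outer input = (K'⊕opad) ∥ inner = 29 82 5c 5c 5c 5c ∥ b7 54.
Outer hash (tag): even-index sum = 408 mod 256 = 152; odd-index sum = 398 mod 256 = 142 → 98 8e.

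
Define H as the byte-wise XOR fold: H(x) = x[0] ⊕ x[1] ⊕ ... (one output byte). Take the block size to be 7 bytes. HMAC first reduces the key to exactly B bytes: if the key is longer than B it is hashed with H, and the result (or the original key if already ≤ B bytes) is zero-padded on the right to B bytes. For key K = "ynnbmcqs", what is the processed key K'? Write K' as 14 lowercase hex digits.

17000000000000

|K| = 8 > B = 7, so first hash the key.
H(K): XOR 79⊕6e⊕6e⊕62⊕6d⊕63⊕71⊕73 = 17.
Zero-pad H(K) = 17 to 7 bytes: K' = 17 00 00 00 00 00 00.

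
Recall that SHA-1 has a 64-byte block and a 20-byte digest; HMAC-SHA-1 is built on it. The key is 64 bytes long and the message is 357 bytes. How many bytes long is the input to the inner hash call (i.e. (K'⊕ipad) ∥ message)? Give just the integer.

Key is 64 ≤ 64 bytes, zero-padded: |K'| = 64.
Inner input = (K'⊕ipad) ∥ m → 64 + 357 = 421 bytes.

421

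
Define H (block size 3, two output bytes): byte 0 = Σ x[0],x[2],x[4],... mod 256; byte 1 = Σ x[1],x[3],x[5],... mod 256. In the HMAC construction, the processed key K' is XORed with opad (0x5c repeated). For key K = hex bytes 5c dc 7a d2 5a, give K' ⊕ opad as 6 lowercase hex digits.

6cf25c

Key hex bytes 5c dc 7a d2 5a is 5 bytes > B = 3, so hash it first: H(key) = 30 ae, then zero-pad to 3 bytes: K' = 30 ae 00.
XOR each byte with 0x5c: 30⊕5c=6c, ae⊕5c=f2, 00⊕5c=5c.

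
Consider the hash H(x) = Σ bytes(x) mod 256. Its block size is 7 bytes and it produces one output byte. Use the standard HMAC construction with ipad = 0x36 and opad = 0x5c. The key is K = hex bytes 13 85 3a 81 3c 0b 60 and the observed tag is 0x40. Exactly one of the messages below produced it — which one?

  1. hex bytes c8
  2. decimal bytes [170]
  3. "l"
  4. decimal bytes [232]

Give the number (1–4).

2

Key hex bytes 13 85 3a 81 3c 0b 60 is exactly B = 7 bytes: K' = 13 85 3a 81 3c 0b 60.
K' ⊕ ipad = 25 b3 0c b7 0a 3d 56; K' ⊕ opad = 4f d9 66 dd 60 57 3c.
m1: inner = H(25 b3 0c b7 0a 3d 56 c8) = 00; tag = H(4f d9 66 dd 60 57 3c 00) = 5e
m2: inner = H(25 b3 0c b7 0a 3d 56 aa) = e2; tag = H(4f d9 66 dd 60 57 3c e2) = 40 ← matches
m3: inner = H(25 b3 0c b7 0a 3d 56 6c) = a4; tag = H(4f d9 66 dd 60 57 3c a4) = 02
m4: inner = H(25 b3 0c b7 0a 3d 56 e8) = 20; tag = H(4f d9 66 dd 60 57 3c 20) = 7e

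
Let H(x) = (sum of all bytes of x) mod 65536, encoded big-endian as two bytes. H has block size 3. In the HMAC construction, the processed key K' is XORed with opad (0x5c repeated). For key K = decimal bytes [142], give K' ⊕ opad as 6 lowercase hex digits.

Key decimal bytes [142] = 8e is 1 byte ≤ B = 3; zero-pad to 3 bytes: K' = 8e 00 00.
XOR each byte with 0x5c: 8e⊕5c=d2, 00⊕5c=5c, 00⊕5c=5c.

d25c5c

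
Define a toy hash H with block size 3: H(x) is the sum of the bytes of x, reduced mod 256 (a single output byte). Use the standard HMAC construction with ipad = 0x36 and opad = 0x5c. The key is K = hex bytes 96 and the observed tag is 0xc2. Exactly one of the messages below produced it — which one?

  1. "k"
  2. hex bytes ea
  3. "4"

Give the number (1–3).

Key hex bytes 96 is 1 byte ≤ B = 3; zero-pad to 3 bytes: K' = 96 00 00.
K' ⊕ ipad = a0 36 36; K' ⊕ opad = ca 5c 5c.
m1: inner = H(a0 36 36 6b) = 77; tag = H(ca 5c 5c 77) = f9
m2: inner = H(a0 36 36 ea) = f6; tag = H(ca 5c 5c f6) = 78
m3: inner = H(a0 36 36 34) = 40; tag = H(ca 5c 5c 40) = c2 ← matches

3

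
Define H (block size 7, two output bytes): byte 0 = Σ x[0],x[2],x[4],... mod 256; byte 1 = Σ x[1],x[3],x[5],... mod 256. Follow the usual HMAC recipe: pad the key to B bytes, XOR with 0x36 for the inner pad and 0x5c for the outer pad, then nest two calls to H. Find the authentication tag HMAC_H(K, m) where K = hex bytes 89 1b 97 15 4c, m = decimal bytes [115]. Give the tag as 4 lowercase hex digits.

05fc

Key hex bytes 89 1b 97 15 4c is 5 bytes ≤ B = 7; zero-pad to 7 bytes: K' = 89 1b 97 15 4c 00 00.
K' ⊕ ipad = bf 2d a1 23 7a 36 36.  K' ⊕ opad = d5 47 cb 49 10 5c 5c.
Inner input = (K'⊕ipad) ∥ m = bf 2d a1 23 7a 36 36 ∥ 73.
Inner hash: even-index sum = 528 mod 256 = 16; odd-index sum = 249 mod 256 = 249 → 10 f9.
Outer input = (K'⊕opad) ∥ inner = d5 47 cb 49 10 5c 5c ∥ 10 f9.
Outer hash (tag): even-index sum = 773 mod 256 = 5; odd-index sum = 252 mod 256 = 252 → 05 fc.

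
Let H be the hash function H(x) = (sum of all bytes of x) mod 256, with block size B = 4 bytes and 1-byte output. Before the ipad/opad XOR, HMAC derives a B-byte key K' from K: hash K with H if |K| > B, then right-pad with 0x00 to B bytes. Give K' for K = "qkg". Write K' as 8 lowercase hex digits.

Key "qkg" = 71 6b 67 is 3 bytes ≤ B = 4; zero-pad to 4 bytes: K' = 71 6b 67 00.

716b6700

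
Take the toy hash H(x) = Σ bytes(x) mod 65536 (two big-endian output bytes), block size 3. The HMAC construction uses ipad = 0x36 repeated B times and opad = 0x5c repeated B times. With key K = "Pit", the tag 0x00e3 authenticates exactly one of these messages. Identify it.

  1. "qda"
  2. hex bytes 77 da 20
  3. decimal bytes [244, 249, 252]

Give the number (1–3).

2

Key "Pit" = 50 69 74 is exactly B = 3 bytes: K' = 50 69 74.
K' ⊕ ipad = 66 5f 42; K' ⊕ opad = 0c 35 28.
m1: inner = H(66 5f 42 71 64 61) = 02 3d; tag = H(0c 35 28 02 3d) = 00a8
m2: inner = H(66 5f 42 77 da 20) = 02 78; tag = H(0c 35 28 02 78) = 00e3 ← matches
m3: inner = H(66 5f 42 f4 f9 fc) = 03 f0; tag = H(0c 35 28 03 f0) = 015c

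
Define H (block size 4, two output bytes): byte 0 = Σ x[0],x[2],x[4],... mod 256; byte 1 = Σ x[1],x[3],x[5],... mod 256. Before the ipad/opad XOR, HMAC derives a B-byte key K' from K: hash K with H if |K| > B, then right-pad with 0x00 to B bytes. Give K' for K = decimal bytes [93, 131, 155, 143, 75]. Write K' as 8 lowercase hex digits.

43120000

|K| = 5 > B = 4, so first hash the key.
H(K): even-index sum = 323 mod 256 = 67; odd-index sum = 274 mod 256 = 18 → 43 12.
Zero-pad H(K) = 43 12 to 4 bytes: K' = 43 12 00 00.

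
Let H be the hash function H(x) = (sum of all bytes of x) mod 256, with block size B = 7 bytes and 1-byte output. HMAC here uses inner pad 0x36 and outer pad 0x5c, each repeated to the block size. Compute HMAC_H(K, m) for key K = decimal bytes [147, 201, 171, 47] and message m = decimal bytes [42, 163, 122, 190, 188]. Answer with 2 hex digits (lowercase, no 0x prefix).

Key decimal bytes [147, 201, 171, 47] = 93 c9 ab 2f is 4 bytes ≤ B = 7; zero-pad to 7 bytes: K' = 93 c9 ab 2f 00 00 00.
K' ⊕ ipad = a5 ff 9d 19 36 36 36.  K' ⊕ opad = cf 95 f7 73 5c 5c 5c.
Inner input = (K'⊕ipad) ∥ m = a5 ff 9d 19 36 36 36 ∥ 2a a3 7a be bc.
Inner hash: sum = 165+255+157+25+54+54+54+42+163+122+190+188 = 1469; mod 256 = 189 → bd.
Outer input = (K'⊕opad) ∥ inner = cf 95 f7 73 5c 5c 5c ∥ bd.
Outer hash (tag): sum = 207+149+247+115+92+92+92+189 = 1183; mod 256 = 159 → 9f.

9f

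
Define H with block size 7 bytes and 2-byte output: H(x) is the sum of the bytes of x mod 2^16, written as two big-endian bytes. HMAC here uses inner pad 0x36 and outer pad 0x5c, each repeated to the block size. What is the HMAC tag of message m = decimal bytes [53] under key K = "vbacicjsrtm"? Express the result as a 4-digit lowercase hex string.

030d

Key "vbacicjsrtm" = 76 62 61 63 69 63 6a 73 72 74 6d is 11 bytes > B = 7, so hash it first: H(key) = 04 98, then zero-pad to 7 bytes: K' = 04 98 00 00 00 00 00.
K' ⊕ ipad = 32 ae 36 36 36 36 36.  K' ⊕ opad = 58 c4 5c 5c 5c 5c 5c.
Inner input = (K'⊕ipad) ∥ m = 32 ae 36 36 36 36 36 ∥ 35.
Inner hash: sum = 50+174+54+54+54+54+54+53 = 547 → 02 23.
Outer input = (K'⊕opad) ∥ inner = 58 c4 5c 5c 5c 5c 5c ∥ 02 23.
Outer hash (tag): sum = 88+196+92+92+92+92+92+2+35 = 781 → 03 0d.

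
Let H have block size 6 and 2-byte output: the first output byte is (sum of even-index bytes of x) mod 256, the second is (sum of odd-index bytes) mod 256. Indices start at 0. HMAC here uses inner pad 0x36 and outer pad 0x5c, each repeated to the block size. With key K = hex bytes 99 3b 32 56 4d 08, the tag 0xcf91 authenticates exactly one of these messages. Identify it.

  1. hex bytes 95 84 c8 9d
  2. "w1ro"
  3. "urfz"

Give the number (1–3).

Key hex bytes 99 3b 32 56 4d 08 is exactly B = 6 bytes: K' = 99 3b 32 56 4d 08.
K' ⊕ ipad = af 0d 04 60 7b 3e; K' ⊕ opad = c5 67 6e 0a 11 54.
m1: inner = H(af 0d 04 60 7b 3e 95 84 c8 9d) = 8b cc; tag = H(c5 67 6e 0a 11 54 8b cc) = cf91 ← matches
m2: inner = H(af 0d 04 60 7b 3e 77 31 72 6f) = 17 4b; tag = H(c5 67 6e 0a 11 54 17 4b) = 5b10
m3: inner = H(af 0d 04 60 7b 3e 75 72 66 7a) = 09 97; tag = H(c5 67 6e 0a 11 54 09 97) = 4d5c

1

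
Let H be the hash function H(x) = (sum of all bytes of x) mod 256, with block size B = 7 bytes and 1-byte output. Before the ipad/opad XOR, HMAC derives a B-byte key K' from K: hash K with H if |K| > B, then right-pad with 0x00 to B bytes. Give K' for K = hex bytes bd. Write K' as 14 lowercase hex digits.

bd000000000000

Key hex bytes bd is 1 byte ≤ B = 7; zero-pad to 7 bytes: K' = bd 00 00 00 00 00 00.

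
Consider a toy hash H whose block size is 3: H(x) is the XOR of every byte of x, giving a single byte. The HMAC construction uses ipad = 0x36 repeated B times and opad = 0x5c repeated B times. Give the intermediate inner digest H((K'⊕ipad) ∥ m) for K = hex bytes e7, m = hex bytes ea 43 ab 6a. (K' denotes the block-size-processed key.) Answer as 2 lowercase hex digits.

b9

Key hex bytes e7 is 1 byte ≤ B = 3; zero-pad to 3 bytes: K' = e7 00 00.
K' ⊕ ipad = d1 36 36.
Inner input = d1 36 36 ∥ ea 43 ab 6a.
Inner hash: XOR d1⊕36⊕36⊕ea⊕43⊕ab⊕6a = b9.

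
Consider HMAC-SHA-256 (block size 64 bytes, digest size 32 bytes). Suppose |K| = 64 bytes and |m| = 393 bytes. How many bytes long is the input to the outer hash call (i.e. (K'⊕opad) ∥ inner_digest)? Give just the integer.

96

Key is 64 ≤ 64 bytes, zero-padded: |K'| = 64.
Outer input = (K'⊕opad) ∥ H(inner) → 64 + 32 = 96 bytes.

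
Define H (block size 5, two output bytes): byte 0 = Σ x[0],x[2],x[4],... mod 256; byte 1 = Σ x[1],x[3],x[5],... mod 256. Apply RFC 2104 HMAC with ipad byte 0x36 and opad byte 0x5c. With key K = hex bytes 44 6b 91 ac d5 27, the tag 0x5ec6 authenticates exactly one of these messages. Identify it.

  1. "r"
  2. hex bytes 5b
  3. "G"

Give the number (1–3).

Key hex bytes 44 6b 91 ac d5 27 is 6 bytes > B = 5, so hash it first: H(key) = aa 3e, then zero-pad to 5 bytes: K' = aa 3e 00 00 00.
K' ⊕ ipad = 9c 08 36 36 36; K' ⊕ opad = f6 62 5c 5c 5c.
m1: inner = H(9c 08 36 36 36 72) = 08 b0; tag = H(f6 62 5c 5c 5c 08 b0) = 5ec6 ← matches
m2: inner = H(9c 08 36 36 36 5b) = 08 99; tag = H(f6 62 5c 5c 5c 08 99) = 47c6
m3: inner = H(9c 08 36 36 36 47) = 08 85; tag = H(f6 62 5c 5c 5c 08 85) = 33c6

1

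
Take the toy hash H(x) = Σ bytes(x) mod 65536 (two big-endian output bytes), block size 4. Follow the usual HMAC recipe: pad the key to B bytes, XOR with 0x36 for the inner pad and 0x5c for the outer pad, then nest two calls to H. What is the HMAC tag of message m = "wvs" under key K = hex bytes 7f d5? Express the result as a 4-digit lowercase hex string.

025e

Key hex bytes 7f d5 is 2 bytes ≤ B = 4; zero-pad to 4 bytes: K' = 7f d5 00 00.
K' ⊕ ipad = 49 e3 36 36.  K' ⊕ opad = 23 89 5c 5c.
Inner input = (K'⊕ipad) ∥ m = 49 e3 36 36 ∥ 77 76 73.
Inner hash: sum = 73+227+54+54+119+118+115 = 760 → 02 f8.
Outer input = (K'⊕opad) ∥ inner = 23 89 5c 5c ∥ 02 f8.
Outer hash (tag): sum = 35+137+92+92+2+248 = 606 → 02 5e.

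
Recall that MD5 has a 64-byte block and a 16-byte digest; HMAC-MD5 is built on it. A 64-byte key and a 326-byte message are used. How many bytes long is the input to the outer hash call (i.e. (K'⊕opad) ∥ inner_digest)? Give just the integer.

80

Key is 64 ≤ 64 bytes, zero-padded: |K'| = 64.
Outer input = (K'⊕opad) ∥ H(inner) → 64 + 16 = 80 bytes.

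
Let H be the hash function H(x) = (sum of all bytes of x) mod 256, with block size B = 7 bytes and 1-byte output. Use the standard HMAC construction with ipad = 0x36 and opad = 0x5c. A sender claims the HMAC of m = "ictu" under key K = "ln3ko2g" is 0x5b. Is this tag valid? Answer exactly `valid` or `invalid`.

valid

Key "ln3ko2g" = 6c 6e 33 6b 6f 32 67 is exactly B = 7 bytes: K' = 6c 6e 33 6b 6f 32 67.
K' ⊕ ipad = 5a 58 05 5d 59 04 51; K' ⊕ opad = 30 32 6f 37 33 6e 3b.
Inner hash: sum = 90+88+5+93+89+4+81+105+99+116+117 = 887; mod 256 = 119 → 77.
Outer hash (recomputed tag): sum = 48+50+111+55+51+110+59+119 = 603; mod 256 = 91 → 5b.
Recomputed tag = 5b; claimed = 5b → match.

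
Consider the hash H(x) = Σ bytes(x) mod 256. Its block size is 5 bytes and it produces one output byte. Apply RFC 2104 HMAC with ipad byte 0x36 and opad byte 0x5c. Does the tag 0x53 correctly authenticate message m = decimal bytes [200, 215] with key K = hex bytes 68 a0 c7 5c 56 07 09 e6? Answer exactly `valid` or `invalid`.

valid

Key hex bytes 68 a0 c7 5c 56 07 09 e6 is 8 bytes > B = 5, so hash it first: H(key) = 77, then zero-pad to 5 bytes: K' = 77 00 00 00 00.
K' ⊕ ipad = 41 36 36 36 36; K' ⊕ opad = 2b 5c 5c 5c 5c.
Inner hash: sum = 65+54+54+54+54+200+215 = 696; mod 256 = 184 → b8.
Outer hash (recomputed tag): sum = 43+92+92+92+92+184 = 595; mod 256 = 83 → 53.
Recomputed tag = 53; claimed = 53 → match.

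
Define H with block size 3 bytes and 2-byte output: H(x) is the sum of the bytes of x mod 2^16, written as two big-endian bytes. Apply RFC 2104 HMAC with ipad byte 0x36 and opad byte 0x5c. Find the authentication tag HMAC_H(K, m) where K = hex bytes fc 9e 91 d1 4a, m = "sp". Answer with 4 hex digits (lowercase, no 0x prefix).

0194

Key hex bytes fc 9e 91 d1 4a is 5 bytes > B = 3, so hash it first: H(key) = 03 46, then zero-pad to 3 bytes: K' = 03 46 00.
K' ⊕ ipad = 35 70 36.  K' ⊕ opad = 5f 1a 5c.
Inner input = (K'⊕ipad) ∥ m = 35 70 36 ∥ 73 70.
Inner hash: sum = 53+112+54+115+112 = 446 → 01 be.
Outer input = (K'⊕opad) ∥ inner = 5f 1a 5c ∥ 01 be.
Outer hash (tag): sum = 95+26+92+1+190 = 404 → 01 94.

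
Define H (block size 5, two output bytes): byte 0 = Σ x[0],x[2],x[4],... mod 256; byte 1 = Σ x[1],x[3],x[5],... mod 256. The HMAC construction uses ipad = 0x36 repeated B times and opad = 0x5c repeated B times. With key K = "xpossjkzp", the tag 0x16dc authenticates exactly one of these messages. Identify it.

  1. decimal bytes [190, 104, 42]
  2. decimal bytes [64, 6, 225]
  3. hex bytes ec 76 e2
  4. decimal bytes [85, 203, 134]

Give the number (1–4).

3

Key "xpossjkzp" = 78 70 6f 73 73 6a 6b 7a 70 is 9 bytes > B = 5, so hash it first: H(key) = 35 c7, then zero-pad to 5 bytes: K' = 35 c7 00 00 00.
K' ⊕ ipad = 03 f1 36 36 36; K' ⊕ opad = 69 9b 5c 5c 5c.
m1: inner = H(03 f1 36 36 36 be 68 2a) = d7 0f; tag = H(69 9b 5c 5c 5c d7 0f) = 30ce
m2: inner = H(03 f1 36 36 36 40 06 e1) = 75 48; tag = H(69 9b 5c 5c 5c 75 48) = 696c
m3: inner = H(03 f1 36 36 36 ec 76 e2) = e5 f5; tag = H(69 9b 5c 5c 5c e5 f5) = 16dc ← matches
m4: inner = H(03 f1 36 36 36 55 cb 86) = 3a 02; tag = H(69 9b 5c 5c 5c 3a 02) = 2331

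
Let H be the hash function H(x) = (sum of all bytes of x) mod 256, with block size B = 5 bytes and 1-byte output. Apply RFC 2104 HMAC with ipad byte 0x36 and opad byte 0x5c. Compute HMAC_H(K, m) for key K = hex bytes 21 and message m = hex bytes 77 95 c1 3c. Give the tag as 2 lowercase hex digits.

Key hex bytes 21 is 1 byte ≤ B = 5; zero-pad to 5 bytes: K' = 21 00 00 00 00.
K' ⊕ ipad = 17 36 36 36 36.  K' ⊕ opad = 7d 5c 5c 5c 5c.
Inner input = (K'⊕ipad) ∥ m = 17 36 36 36 36 ∥ 77 95 c1 3c.
Inner hash: sum = 23+54+54+54+54+119+149+193+60 = 760; mod 256 = 248 → f8.
Outer input = (K'⊕opad) ∥ inner = 7d 5c 5c 5c 5c ∥ f8.
Outer hash (tag): sum = 125+92+92+92+92+248 = 741; mod 256 = 229 → e5.

e5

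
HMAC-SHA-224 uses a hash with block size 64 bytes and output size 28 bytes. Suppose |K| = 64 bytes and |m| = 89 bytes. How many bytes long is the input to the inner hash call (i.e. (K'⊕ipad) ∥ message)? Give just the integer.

153

Key is 64 ≤ 64 bytes, zero-padded: |K'| = 64.
Inner input = (K'⊕ipad) ∥ m → 64 + 89 = 153 bytes.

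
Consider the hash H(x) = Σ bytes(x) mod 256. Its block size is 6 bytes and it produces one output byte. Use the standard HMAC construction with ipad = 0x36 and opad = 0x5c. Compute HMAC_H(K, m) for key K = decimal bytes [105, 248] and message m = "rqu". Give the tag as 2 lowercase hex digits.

Key decimal bytes [105, 248] = 69 f8 is 2 bytes ≤ B = 6; zero-pad to 6 bytes: K' = 69 f8 00 00 00 00.
K' ⊕ ipad = 5f ce 36 36 36 36.  K' ⊕ opad = 35 a4 5c 5c 5c 5c.
Inner input = (K'⊕ipad) ∥ m = 5f ce 36 36 36 36 ∥ 72 71 75.
Inner hash: sum = 95+206+54+54+54+54+114+113+117 = 861; mod 256 = 93 → 5d.
Outer input = (K'⊕opad) ∥ inner = 35 a4 5c 5c 5c 5c ∥ 5d.
Outer hash (tag): sum = 53+164+92+92+92+92+93 = 678; mod 256 = 166 → a6.

a6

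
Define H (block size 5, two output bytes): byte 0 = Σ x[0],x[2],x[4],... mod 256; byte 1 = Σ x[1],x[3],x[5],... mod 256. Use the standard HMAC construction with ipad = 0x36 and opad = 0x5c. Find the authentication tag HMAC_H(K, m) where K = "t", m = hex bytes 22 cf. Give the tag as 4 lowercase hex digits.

6e35

Key "t" = 74 is 1 byte ≤ B = 5; zero-pad to 5 bytes: K' = 74 00 00 00 00.
K' ⊕ ipad = 42 36 36 36 36.  K' ⊕ opad = 28 5c 5c 5c 5c.
Inner input = (K'⊕ipad) ∥ m = 42 36 36 36 36 ∥ 22 cf.
Inner hash: even-index sum = 381 mod 256 = 125; odd-index sum = 142 mod 256 = 142 → 7d 8e.
Outer input = (K'⊕opad) ∥ inner = 28 5c 5c 5c 5c ∥ 7d 8e.
Outer hash (tag): even-index sum = 366 mod 256 = 110; odd-index sum = 309 mod 256 = 53 → 6e 35.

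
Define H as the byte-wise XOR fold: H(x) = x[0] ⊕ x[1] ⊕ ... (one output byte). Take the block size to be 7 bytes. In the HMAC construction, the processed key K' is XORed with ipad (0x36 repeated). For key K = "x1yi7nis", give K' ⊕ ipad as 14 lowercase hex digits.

Key "x1yi7nis" = 78 31 79 69 37 6e 69 73 is 8 bytes > B = 7, so hash it first: H(key) = 1a, then zero-pad to 7 bytes: K' = 1a 00 00 00 00 00 00.
XOR each byte with 0x36: 1a⊕36=2c, 00⊕36=36, 00⊕36=36, 00⊕36=36, 00⊕36=36, 00⊕36=36, 00⊕36=36.

2c363636363636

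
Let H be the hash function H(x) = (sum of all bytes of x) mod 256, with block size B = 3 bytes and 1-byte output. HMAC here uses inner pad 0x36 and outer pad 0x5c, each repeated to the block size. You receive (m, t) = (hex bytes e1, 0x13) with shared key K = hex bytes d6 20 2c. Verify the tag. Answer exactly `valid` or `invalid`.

invalid

Key hex bytes d6 20 2c is exactly B = 3 bytes: K' = d6 20 2c.
K' ⊕ ipad = e0 16 1a; K' ⊕ opad = 8a 7c 70.
Inner hash: sum = 224+22+26+225 = 497; mod 256 = 241 → f1.
Outer hash (recomputed tag): sum = 138+124+112+241 = 615; mod 256 = 103 → 67.
Recomputed tag = 67; claimed = 13 → mismatch.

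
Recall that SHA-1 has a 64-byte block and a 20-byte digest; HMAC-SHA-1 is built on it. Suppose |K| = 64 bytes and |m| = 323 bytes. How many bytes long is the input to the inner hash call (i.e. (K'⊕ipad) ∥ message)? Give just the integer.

387

Key is 64 ≤ 64 bytes, zero-padded: |K'| = 64.
Inner input = (K'⊕ipad) ∥ m → 64 + 323 = 387 bytes.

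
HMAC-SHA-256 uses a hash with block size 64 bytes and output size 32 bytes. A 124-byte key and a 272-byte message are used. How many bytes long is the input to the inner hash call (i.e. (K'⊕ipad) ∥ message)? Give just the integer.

Key is 124 > 64 bytes, so it is hashed to 32 bytes then zero-padded to 64: |K'| = 64.
Inner input = (K'⊕ipad) ∥ m → 64 + 272 = 336 bytes.

336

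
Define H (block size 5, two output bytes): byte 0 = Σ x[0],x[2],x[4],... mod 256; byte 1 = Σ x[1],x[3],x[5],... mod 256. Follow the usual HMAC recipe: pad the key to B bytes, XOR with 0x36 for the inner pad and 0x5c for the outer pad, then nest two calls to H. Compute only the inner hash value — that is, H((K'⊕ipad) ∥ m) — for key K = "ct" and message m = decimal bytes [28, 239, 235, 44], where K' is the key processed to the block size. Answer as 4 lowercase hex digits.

dc7f

Key "ct" = 63 74 is 2 bytes ≤ B = 5; zero-pad to 5 bytes: K' = 63 74 00 00 00.
K' ⊕ ipad = 55 42 36 36 36.
Inner input = 55 42 36 36 36 ∥ 1c ef eb 2c.
Inner hash: even-index sum = 476 mod 256 = 220; odd-index sum = 383 mod 256 = 127 → dc 7f.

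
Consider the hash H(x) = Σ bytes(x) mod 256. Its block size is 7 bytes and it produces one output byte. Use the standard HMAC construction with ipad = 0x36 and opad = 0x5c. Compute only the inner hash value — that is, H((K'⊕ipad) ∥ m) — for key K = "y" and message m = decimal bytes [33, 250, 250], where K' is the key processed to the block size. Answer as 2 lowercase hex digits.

a8

Key "y" = 79 is 1 byte ≤ B = 7; zero-pad to 7 bytes: K' = 79 00 00 00 00 00 00.
K' ⊕ ipad = 4f 36 36 36 36 36 36.
Inner input = 4f 36 36 36 36 36 36 ∥ 21 fa fa.
Inner hash: sum = 79+54+54+54+54+54+54+33+250+250 = 936; mod 256 = 168 → a8.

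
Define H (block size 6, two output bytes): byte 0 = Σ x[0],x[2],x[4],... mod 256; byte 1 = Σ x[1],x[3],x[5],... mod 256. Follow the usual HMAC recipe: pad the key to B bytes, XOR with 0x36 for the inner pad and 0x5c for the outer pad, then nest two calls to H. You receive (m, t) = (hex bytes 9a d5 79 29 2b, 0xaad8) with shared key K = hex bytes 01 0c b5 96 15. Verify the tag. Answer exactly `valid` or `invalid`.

invalid

Key hex bytes 01 0c b5 96 15 is 5 bytes ≤ B = 6; zero-pad to 6 bytes: K' = 01 0c b5 96 15 00.
K' ⊕ ipad = 37 3a 83 a0 23 36; K' ⊕ opad = 5d 50 e9 ca 49 5c.
Inner hash: even-index sum = 539 mod 256 = 27; odd-index sum = 526 mod 256 = 14 → 1b 0e.
Outer hash (recomputed tag): even-index sum = 426 mod 256 = 170; odd-index sum = 388 mod 256 = 132 → aa 84.
Recomputed tag = aa84; claimed = aad8 → mismatch.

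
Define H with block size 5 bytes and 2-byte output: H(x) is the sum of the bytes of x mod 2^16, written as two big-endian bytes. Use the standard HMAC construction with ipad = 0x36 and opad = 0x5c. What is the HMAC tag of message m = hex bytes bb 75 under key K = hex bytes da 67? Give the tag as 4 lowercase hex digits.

Key hex bytes da 67 is 2 bytes ≤ B = 5; zero-pad to 5 bytes: K' = da 67 00 00 00.
K' ⊕ ipad = ec 51 36 36 36.  K' ⊕ opad = 86 3b 5c 5c 5c.
Inner input = (K'⊕ipad) ∥ m = ec 51 36 36 36 ∥ bb 75.
Inner hash: sum = 236+81+54+54+54+187+117 = 783 → 03 0f.
Outer input = (K'⊕opad) ∥ inner = 86 3b 5c 5c 5c ∥ 03 0f.
Outer hash (tag): sum = 134+59+92+92+92+3+15 = 487 → 01 e7.

01e7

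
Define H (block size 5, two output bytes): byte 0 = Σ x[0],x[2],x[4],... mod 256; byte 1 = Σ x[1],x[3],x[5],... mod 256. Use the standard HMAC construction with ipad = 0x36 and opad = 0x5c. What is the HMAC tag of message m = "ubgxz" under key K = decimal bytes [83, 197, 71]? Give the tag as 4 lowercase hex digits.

Key decimal bytes [83, 197, 71] = 53 c5 47 is 3 bytes ≤ B = 5; zero-pad to 5 bytes: K' = 53 c5 47 00 00.
K' ⊕ ipad = 65 f3 71 36 36.  K' ⊕ opad = 0f 99 1b 5c 5c.
Inner input = (K'⊕ipad) ∥ m = 65 f3 71 36 36 ∥ 75 62 67 78 7a.
Inner hash: even-index sum = 486 mod 256 = 230; odd-index sum = 639 mod 256 = 127 → e6 7f.
Outer input = (K'⊕opad) ∥ inner = 0f 99 1b 5c 5c ∥ e6 7f.
Outer hash (tag): even-index sum = 261 mod 256 = 5; odd-index sum = 475 mod 256 = 219 → 05 db.

05db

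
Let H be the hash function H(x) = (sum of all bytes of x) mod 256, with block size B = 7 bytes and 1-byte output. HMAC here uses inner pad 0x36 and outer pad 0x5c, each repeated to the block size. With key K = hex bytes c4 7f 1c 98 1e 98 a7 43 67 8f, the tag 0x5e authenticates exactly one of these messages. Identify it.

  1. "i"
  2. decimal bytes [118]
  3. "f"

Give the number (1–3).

3

Key hex bytes c4 7f 1c 98 1e 98 a7 43 67 8f is 10 bytes > B = 7, so hash it first: H(key) = 8d, then zero-pad to 7 bytes: K' = 8d 00 00 00 00 00 00.
K' ⊕ ipad = bb 36 36 36 36 36 36; K' ⊕ opad = d1 5c 5c 5c 5c 5c 5c.
m1: inner = H(bb 36 36 36 36 36 36 69) = 68; tag = H(d1 5c 5c 5c 5c 5c 5c 68) = 61
m2: inner = H(bb 36 36 36 36 36 36 76) = 75; tag = H(d1 5c 5c 5c 5c 5c 5c 75) = 6e
m3: inner = H(bb 36 36 36 36 36 36 66) = 65; tag = H(d1 5c 5c 5c 5c 5c 5c 65) = 5e ← matches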